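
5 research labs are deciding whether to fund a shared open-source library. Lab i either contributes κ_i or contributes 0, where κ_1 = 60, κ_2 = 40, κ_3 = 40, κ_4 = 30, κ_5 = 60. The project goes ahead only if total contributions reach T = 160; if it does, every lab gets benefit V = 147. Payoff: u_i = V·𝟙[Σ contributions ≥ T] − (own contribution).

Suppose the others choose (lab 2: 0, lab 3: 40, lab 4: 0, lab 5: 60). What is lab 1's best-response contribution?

60

Others' total = 100. Contributing 60 brings total to 160 ≥ 160: gain V − κ_1 = 87.
Best response: 60.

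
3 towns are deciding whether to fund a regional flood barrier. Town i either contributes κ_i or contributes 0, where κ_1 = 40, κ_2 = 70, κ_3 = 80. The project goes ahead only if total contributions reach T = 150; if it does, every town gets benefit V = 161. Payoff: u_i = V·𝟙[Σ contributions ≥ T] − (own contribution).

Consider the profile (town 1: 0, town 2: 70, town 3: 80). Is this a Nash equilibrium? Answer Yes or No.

Yes

Total = 150 ≥ 150: provided.
Town 1 (pledges 0, payoff 161): pledging 40 → total 190, payoff 121. No gain.
Town 2 (pledges 70, payoff 91): dropping to 0 → total 80, payoff 0. No gain.
Town 3 (pledges 80, payoff 81): dropping to 0 → total 70, payoff 0. No gain.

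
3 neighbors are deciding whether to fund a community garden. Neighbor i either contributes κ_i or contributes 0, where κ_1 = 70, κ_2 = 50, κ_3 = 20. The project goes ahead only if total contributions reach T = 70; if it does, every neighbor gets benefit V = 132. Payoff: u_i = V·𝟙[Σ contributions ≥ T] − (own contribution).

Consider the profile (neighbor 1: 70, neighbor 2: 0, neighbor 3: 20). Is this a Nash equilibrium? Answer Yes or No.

Total = 90 ≥ 70: provided.
Neighbor 1 (pledges 70, payoff 62): dropping to 0 → total 20, payoff 0. No gain.
Neighbor 2 (pledges 0, payoff 132): pledging 50 → total 140, payoff 82. No gain.
Neighbor 3 (pledges 20, payoff 112): dropping to 0 → total 70, payoff 132. Profitable deviation.

No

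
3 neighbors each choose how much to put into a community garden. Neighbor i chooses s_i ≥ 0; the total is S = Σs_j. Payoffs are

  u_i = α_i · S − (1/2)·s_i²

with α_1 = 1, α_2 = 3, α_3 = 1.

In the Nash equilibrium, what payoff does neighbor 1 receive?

Neighbor i's FOC: ∂u_i/∂s_i = α_i − s_i = 0, so s_i* = α_i.
NE contributions = (1, 3, 1); S = 5.
u_1 = α_1·S − ½·(s_1)² = 1·5 − ½·1² = 4.5.

4.5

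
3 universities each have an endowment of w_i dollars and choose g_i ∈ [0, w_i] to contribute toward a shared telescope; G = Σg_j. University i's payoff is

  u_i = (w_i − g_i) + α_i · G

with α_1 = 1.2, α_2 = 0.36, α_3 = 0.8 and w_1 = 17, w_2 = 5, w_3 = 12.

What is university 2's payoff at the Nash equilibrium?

11.12

∂u_i/∂g_i = α_i − 1, so university i contributes w_i if α_i > 1, else 0.
α_i > 1 for i ∈ {1}; NE contributions (17, 0, 0), G = 17.
u_2 = (5 − 0) + 0.36·17 = 11.12.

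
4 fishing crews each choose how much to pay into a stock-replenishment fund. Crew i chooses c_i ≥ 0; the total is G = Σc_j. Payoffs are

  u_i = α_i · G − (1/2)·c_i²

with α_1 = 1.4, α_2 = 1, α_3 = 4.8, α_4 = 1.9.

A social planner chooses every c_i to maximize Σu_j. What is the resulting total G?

Planner FOC: ∂(Σu_j)/∂c_i = (Σα_j) − c_i = 0, so c_i^SO = Σα_j = 9.1 for every i; G^SO = 36.4.

36.4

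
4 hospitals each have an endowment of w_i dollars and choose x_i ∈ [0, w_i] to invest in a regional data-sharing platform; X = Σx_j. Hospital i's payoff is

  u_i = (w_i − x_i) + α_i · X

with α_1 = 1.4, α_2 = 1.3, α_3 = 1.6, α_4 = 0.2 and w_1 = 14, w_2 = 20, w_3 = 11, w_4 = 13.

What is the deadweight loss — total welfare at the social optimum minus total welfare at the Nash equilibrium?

45.5

∂u_i/∂x_i = α_i − 1, so hospital i contributes w_i if α_i > 1, else 0.
α_i > 1 for i ∈ {1, 2, 3}; NE contributions (14, 20, 11, 0), X = 45.
W^NE = Σw_i − X^NE + (Σα_i)·X^NE = 58 + 3.5·45 = 215.5.
Planner: ∂(Σu_j)/∂x_i = Σα_j − 1 = 3.5 > 0, so everyone contributes w_i; X^SO = 58, W^SO = 58 + 3.5·58 = 261.
Deadweight loss = 45.5.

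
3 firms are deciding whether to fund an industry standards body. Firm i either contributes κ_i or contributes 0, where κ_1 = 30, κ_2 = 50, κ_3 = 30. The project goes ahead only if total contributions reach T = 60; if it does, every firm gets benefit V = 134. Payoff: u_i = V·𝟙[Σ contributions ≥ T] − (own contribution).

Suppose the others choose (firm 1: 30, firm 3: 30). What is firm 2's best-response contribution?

0

Others' total = 60 ≥ 60; contributing adds cost 50 for no extra benefit.
Best response: 0.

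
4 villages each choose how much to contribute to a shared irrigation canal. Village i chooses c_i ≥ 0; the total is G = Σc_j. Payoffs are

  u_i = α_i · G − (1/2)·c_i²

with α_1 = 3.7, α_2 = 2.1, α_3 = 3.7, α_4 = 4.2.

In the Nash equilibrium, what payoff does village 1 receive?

Village i's FOC: ∂u_i/∂c_i = α_i − c_i = 0, so c_i* = α_i.
NE contributions = (3.7, 2.1, 3.7, 4.2); G = 13.7.
u_1 = α_1·G − ½·(c_1)² = 3.7·13.7 − ½·3.7² = 43.845.

43.845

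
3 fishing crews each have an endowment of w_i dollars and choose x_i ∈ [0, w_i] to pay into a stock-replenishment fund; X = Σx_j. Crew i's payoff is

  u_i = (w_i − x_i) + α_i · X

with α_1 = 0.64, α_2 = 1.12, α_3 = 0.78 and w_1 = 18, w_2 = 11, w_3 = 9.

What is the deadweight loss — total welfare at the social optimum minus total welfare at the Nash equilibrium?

41.58

∂u_i/∂x_i = α_i − 1, so crew i contributes w_i if α_i > 1, else 0.
α_i > 1 for i ∈ {2}; NE contributions (0, 11, 0), X = 11.
W^NE = Σw_i − X^NE + (Σα_i)·X^NE = 38 + 1.54·11 = 54.94.
Planner: ∂(Σu_j)/∂x_i = Σα_j − 1 = 1.54 > 0, so everyone contributes w_i; X^SO = 38, W^SO = 38 + 1.54·38 = 96.52.
Deadweight loss = 41.58.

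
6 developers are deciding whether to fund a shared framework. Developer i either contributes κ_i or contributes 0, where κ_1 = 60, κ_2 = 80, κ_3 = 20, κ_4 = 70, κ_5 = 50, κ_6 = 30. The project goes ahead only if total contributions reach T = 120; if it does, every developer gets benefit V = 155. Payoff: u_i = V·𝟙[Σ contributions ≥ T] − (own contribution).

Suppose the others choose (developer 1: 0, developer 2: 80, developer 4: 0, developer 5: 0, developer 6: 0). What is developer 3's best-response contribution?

Others' total = 80. Even contributing 20 gives 100 < 120: no benefit either way.
Best response: 0.

0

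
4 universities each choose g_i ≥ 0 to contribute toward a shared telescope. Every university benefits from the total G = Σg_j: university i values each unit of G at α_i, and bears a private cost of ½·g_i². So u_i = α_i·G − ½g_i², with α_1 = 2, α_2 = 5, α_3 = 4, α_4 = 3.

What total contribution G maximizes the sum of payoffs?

56

Planner FOC: ∂(Σu_j)/∂g_i = (Σα_j) − g_i = 0, so g_i^SO = Σα_j = 14 for every i; G^SO = 56.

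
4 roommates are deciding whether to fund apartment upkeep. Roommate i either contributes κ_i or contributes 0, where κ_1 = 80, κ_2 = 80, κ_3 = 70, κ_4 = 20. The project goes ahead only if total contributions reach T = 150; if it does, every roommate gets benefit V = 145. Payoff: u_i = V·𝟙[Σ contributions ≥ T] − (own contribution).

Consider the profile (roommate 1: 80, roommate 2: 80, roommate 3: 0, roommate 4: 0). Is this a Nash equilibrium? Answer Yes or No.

Total = 160 ≥ 150: provided.
Roommate 1 (pledges 80, payoff 65): dropping to 0 → total 80, payoff 0. No gain.
Roommate 2 (pledges 80, payoff 65): dropping to 0 → total 80, payoff 0. No gain.
Roommate 3 (pledges 0, payoff 145): pledging 70 → total 230, payoff 75. No gain.
Roommate 4 (pledges 0, payoff 145): pledging 20 → total 180, payoff 125. No gain.

Yes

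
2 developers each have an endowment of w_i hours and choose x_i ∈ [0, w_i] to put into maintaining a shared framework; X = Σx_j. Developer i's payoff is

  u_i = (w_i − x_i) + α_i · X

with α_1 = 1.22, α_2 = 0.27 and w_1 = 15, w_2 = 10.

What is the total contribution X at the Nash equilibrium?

∂u_i/∂x_i = α_i − 1, so developer i contributes w_i if α_i > 1, else 0.
α_i > 1 for i ∈ {1}; NE contributions (15, 0), X = 15.

15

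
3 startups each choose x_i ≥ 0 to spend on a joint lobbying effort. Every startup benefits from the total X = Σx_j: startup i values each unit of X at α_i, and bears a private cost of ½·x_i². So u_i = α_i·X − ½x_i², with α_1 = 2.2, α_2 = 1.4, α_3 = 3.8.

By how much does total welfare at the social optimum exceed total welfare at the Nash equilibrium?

38

Startup i's FOC: ∂u_i/∂x_i = α_i − x_i = 0, so x_i* = α_i.
NE contributions = (2.2, 1.4, 3.8); X = 7.4.
W^NE = (Σα)·X − ½Σα_i² = 7.4² − ½·21.24 = 44.14.
Planner sets x_i = Σα_j = 7.4 for every i, so X^SO = 3·7.4 = 22.2.
W^SO = (Σα)·X^SO − ½·3·(Σα)² = (3/2)·7.4² = 82.14.
Deadweight loss = W^SO − W^NE = 38.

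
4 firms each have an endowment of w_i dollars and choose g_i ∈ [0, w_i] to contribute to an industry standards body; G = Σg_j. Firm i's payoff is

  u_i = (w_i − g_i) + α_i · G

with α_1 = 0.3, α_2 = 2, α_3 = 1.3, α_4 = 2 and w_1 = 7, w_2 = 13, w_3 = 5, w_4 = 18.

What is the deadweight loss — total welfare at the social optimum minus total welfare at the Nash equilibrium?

32.2

∂u_i/∂g_i = α_i − 1, so firm i contributes w_i if α_i > 1, else 0.
α_i > 1 for i ∈ {2, 3, 4}; NE contributions (0, 13, 5, 18), G = 36.
W^NE = Σw_i − G^NE + (Σα_i)·G^NE = 43 + 4.6·36 = 208.6.
Planner: ∂(Σu_j)/∂g_i = Σα_j − 1 = 4.6 > 0, so everyone contributes w_i; G^SO = 43, W^SO = 43 + 4.6·43 = 240.8.
Deadweight loss = 32.2.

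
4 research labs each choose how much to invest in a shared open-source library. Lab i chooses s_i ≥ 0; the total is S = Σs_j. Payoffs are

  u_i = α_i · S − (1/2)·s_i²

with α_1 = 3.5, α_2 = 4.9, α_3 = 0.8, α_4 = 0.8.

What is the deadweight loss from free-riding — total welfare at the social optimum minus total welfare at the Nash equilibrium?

Lab i's FOC: ∂u_i/∂s_i = α_i − s_i = 0, so s_i* = α_i.
NE contributions = (3.5, 4.9, 0.8, 0.8); S = 10.
W^NE = (Σα)·S − ½Σα_i² = 10² − ½·37.54 = 81.23.
Planner sets s_i = Σα_j = 10 for every i, so S^SO = 4·10 = 40.
W^SO = (Σα)·S^SO − ½·4·(Σα)² = (4/2)·10² = 200.
Deadweight loss = W^SO − W^NE = 118.77.

118.77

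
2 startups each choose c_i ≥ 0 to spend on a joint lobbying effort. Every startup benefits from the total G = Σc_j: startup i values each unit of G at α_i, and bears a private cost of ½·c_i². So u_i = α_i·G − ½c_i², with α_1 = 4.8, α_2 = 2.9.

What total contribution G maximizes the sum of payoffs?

Planner FOC: ∂(Σu_j)/∂c_i = (Σα_j) − c_i = 0, so c_i^SO = Σα_j = 7.7 for every i; G^SO = 15.4.

15.4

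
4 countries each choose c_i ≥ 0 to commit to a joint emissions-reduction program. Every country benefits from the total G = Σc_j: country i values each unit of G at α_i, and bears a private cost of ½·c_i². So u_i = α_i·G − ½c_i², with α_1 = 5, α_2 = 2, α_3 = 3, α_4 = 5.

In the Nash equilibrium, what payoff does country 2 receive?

Country i's FOC: ∂u_i/∂c_i = α_i − c_i = 0, so c_i* = α_i.
NE contributions = (5, 2, 3, 5); G = 15.
u_2 = α_2·G − ½·(c_2)² = 2·15 − ½·2² = 28.

28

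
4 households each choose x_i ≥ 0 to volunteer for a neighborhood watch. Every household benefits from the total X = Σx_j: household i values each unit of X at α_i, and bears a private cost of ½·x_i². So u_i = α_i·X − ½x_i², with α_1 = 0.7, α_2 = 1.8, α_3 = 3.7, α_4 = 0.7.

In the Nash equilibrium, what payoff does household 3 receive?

18.685

Household i's FOC: ∂u_i/∂x_i = α_i − x_i = 0, so x_i* = α_i.
NE contributions = (0.7, 1.8, 3.7, 0.7); X = 6.9.
u_3 = α_3·X − ½·(x_3)² = 3.7·6.9 − ½·3.7² = 18.685.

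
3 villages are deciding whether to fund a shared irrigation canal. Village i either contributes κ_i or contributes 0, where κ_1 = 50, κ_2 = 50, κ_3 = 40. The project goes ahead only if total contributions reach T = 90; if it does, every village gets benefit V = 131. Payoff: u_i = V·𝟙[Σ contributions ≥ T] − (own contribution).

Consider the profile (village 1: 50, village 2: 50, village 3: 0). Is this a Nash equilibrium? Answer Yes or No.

Yes

Total = 100 ≥ 90: provided.
Village 1 (pledges 50, payoff 81): dropping to 0 → total 50, payoff 0. No gain.
Village 2 (pledges 50, payoff 81): dropping to 0 → total 50, payoff 0. No gain.
Village 3 (pledges 0, payoff 131): pledging 40 → total 140, payoff 91. No gain.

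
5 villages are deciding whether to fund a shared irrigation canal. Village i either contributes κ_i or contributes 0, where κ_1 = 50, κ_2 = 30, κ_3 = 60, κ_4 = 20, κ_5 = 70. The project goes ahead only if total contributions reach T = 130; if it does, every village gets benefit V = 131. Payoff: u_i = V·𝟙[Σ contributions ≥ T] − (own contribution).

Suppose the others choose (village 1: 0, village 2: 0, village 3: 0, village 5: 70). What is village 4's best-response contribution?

Others' total = 70. Even contributing 20 gives 90 < 130: no benefit either way.
Best response: 0.

0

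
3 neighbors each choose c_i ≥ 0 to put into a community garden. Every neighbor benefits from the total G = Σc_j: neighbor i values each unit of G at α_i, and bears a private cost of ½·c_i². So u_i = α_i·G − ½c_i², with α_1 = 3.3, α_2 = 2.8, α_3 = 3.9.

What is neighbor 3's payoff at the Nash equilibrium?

Neighbor i's FOC: ∂u_i/∂c_i = α_i − c_i = 0, so c_i* = α_i.
NE contributions = (3.3, 2.8, 3.9); G = 10.
u_3 = α_3·G − ½·(c_3)² = 3.9·10 − ½·3.9² = 31.395.

31.395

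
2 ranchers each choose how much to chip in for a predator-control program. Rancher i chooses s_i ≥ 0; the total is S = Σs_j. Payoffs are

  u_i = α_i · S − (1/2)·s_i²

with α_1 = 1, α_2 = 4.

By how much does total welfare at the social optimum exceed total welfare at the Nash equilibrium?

Rancher i's FOC: ∂u_i/∂s_i = α_i − s_i = 0, so s_i* = α_i.
NE contributions = (1, 4); S = 5.
W^NE = (Σα)·S − ½Σα_i² = 5² − ½·17 = 16.5.
Planner sets s_i = Σα_j = 5 for every i, so S^SO = 2·5 = 10.
W^SO = (Σα)·S^SO − ½·2·(Σα)² = (2/2)·5² = 25.
Deadweight loss = W^SO − W^NE = 8.5.

8.5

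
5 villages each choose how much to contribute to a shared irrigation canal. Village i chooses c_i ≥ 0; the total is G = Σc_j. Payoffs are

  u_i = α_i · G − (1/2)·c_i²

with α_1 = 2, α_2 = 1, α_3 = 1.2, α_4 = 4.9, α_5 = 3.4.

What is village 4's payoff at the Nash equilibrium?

49.245

Village i's FOC: ∂u_i/∂c_i = α_i − c_i = 0, so c_i* = α_i.
NE contributions = (2, 1, 1.2, 4.9, 3.4); G = 12.5.
u_4 = α_4·G − ½·(c_4)² = 4.9·12.5 − ½·4.9² = 49.245.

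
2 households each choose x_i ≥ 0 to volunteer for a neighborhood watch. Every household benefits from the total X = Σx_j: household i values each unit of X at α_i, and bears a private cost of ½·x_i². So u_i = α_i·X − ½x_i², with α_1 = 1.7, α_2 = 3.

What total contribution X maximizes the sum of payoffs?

9.4

Planner FOC: ∂(Σu_j)/∂x_i = (Σα_j) − x_i = 0, so x_i^SO = Σα_j = 4.7 for every i; X^SO = 9.4.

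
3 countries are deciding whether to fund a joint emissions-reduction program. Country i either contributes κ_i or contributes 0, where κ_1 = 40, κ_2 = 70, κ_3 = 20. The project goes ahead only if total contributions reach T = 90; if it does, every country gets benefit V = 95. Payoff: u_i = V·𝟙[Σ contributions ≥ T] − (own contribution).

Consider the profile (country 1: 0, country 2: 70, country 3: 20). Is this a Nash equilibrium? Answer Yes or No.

Total = 90 ≥ 90: provided.
Country 1 (pledges 0, payoff 95): pledging 40 → total 130, payoff 55. No gain.
Country 2 (pledges 70, payoff 25): dropping to 0 → total 20, payoff 0. No gain.
Country 3 (pledges 20, payoff 75): dropping to 0 → total 70, payoff 0. No gain.

Yes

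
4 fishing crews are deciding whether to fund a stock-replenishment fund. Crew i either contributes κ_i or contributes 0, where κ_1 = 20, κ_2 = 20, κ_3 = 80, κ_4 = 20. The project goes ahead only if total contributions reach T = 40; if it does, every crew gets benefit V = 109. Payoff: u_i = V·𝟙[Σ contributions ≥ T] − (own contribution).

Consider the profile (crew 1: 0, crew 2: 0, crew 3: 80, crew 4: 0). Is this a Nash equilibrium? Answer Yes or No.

Yes

Total = 80 ≥ 40: provided.
Crew 1 (pledges 0, payoff 109): pledging 20 → total 100, payoff 89. No gain.
Crew 2 (pledges 0, payoff 109): pledging 20 → total 100, payoff 89. No gain.
Crew 3 (pledges 80, payoff 29): dropping to 0 → total 0, payoff 0. No gain.
Crew 4 (pledges 0, payoff 109): pledging 20 → total 100, payoff 89. No gain.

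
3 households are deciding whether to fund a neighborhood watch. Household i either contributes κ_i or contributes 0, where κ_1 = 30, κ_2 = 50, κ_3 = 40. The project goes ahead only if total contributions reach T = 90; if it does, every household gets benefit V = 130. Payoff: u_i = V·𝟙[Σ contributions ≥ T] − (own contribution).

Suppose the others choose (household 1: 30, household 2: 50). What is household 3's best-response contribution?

40

Others' total = 80. Contributing 40 brings total to 120 ≥ 90: gain V − κ_3 = 90.
Best response: 40.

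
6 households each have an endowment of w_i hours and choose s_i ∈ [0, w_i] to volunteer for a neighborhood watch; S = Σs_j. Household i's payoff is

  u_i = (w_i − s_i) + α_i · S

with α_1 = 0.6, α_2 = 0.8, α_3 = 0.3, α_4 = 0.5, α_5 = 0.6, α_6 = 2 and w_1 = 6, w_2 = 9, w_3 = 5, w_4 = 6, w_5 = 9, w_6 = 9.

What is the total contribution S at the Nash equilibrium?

∂u_i/∂s_i = α_i − 1, so household i contributes w_i if α_i > 1, else 0.
α_i > 1 for i ∈ {6}; NE contributions (0, 0, 0, 0, 0, 9), S = 9.

9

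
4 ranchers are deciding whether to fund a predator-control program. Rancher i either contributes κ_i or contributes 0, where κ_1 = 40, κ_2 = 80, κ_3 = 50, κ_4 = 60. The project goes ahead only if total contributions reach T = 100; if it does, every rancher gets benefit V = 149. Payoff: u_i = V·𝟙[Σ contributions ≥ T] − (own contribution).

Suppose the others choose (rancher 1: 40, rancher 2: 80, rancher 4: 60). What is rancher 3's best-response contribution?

Others' total = 180 ≥ 100; contributing adds cost 50 for no extra benefit.
Best response: 0.

0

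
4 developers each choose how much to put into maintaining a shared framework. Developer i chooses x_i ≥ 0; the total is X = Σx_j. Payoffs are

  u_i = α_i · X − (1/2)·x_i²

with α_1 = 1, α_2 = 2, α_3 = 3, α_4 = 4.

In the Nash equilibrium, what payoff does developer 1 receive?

Developer i's FOC: ∂u_i/∂x_i = α_i − x_i = 0, so x_i* = α_i.
NE contributions = (1, 2, 3, 4); X = 10.
u_1 = α_1·X − ½·(x_1)² = 1·10 − ½·1² = 9.5.

9.5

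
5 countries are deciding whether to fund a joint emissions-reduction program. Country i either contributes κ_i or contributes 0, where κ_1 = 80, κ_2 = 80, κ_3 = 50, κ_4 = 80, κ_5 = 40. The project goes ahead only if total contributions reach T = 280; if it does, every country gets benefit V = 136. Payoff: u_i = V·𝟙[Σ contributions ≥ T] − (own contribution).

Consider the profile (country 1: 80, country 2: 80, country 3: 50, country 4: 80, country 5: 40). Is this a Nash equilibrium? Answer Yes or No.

Total = 330 ≥ 280: provided.
Country 1 (pledges 80, payoff 56): dropping to 0 → total 250, payoff 0. No gain.
Country 2 (pledges 80, payoff 56): dropping to 0 → total 250, payoff 0. No gain.
Country 3 (pledges 50, payoff 86): dropping to 0 → total 280, payoff 136. Profitable deviation.

No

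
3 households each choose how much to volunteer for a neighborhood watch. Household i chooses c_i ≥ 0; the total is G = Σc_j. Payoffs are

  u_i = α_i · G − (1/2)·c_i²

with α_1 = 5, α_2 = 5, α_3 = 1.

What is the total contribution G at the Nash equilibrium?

Household i's FOC: ∂u_i/∂c_i = α_i − c_i = 0, so c_i* = α_i.
NE contributions = (5, 5, 1); G = 11.

11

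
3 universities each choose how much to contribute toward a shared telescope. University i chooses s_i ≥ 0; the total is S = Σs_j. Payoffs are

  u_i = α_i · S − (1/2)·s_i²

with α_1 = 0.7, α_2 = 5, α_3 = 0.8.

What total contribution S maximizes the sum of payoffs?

Planner FOC: ∂(Σu_j)/∂s_i = (Σα_j) − s_i = 0, so s_i^SO = Σα_j = 6.5 for every i; S^SO = 19.5.

19.5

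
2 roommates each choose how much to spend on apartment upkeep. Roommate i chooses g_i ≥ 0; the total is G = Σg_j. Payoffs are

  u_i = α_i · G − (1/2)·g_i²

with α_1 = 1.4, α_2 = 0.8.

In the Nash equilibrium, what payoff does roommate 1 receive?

Roommate i's FOC: ∂u_i/∂g_i = α_i − g_i = 0, so g_i* = α_i.
NE contributions = (1.4, 0.8); G = 2.2.
u_1 = α_1·G − ½·(g_1)² = 1.4·2.2 − ½·1.4² = 2.1.

2.1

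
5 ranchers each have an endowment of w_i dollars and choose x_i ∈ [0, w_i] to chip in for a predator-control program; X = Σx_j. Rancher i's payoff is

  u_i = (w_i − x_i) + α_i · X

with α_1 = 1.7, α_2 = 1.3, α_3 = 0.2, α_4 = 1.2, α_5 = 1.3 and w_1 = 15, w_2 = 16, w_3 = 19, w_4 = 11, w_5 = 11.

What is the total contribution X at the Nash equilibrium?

53

∂u_i/∂x_i = α_i − 1, so rancher i contributes w_i if α_i > 1, else 0.
α_i > 1 for i ∈ {1, 2, 4, 5}; NE contributions (15, 16, 0, 11, 11), X = 53.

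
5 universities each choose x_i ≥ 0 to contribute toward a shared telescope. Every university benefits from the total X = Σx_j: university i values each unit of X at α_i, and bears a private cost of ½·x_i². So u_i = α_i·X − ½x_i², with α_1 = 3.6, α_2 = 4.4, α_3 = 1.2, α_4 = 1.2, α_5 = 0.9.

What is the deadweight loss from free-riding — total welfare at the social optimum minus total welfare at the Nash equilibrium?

University i's FOC: ∂u_i/∂x_i = α_i − x_i = 0, so x_i* = α_i.
NE contributions = (3.6, 4.4, 1.2, 1.2, 0.9); X = 11.3.
W^NE = (Σα)·X − ½Σα_i² = 11.3² − ½·36.01 = 109.685.
Planner sets x_i = Σα_j = 11.3 for every i, so X^SO = 5·11.3 = 56.5.
W^SO = (Σα)·X^SO − ½·5·(Σα)² = (5/2)·11.3² = 319.225.
Deadweight loss = W^SO − W^NE = 209.54.

209.54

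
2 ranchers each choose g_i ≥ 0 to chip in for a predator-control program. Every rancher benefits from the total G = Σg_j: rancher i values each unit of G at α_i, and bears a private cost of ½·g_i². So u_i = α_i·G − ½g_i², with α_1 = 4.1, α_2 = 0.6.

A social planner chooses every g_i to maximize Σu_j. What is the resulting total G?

Planner FOC: ∂(Σu_j)/∂g_i = (Σα_j) − g_i = 0, so g_i^SO = Σα_j = 4.7 for every i; G^SO = 9.4.

9.4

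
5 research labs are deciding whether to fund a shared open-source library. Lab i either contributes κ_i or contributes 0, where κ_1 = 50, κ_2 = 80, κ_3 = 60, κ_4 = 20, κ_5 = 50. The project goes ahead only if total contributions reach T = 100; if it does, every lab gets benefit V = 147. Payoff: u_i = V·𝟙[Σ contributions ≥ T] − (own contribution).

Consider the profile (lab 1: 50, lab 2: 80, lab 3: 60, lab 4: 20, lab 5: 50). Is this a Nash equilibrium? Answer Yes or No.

Total = 260 ≥ 100: provided.
Lab 1 (pledges 50, payoff 97): dropping to 0 → total 210, payoff 147. Profitable deviation.

No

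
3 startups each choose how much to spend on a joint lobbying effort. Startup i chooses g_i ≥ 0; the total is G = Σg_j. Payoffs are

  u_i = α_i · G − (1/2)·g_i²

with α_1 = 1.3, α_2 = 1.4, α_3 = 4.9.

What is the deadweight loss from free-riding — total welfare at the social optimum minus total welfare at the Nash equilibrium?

Startup i's FOC: ∂u_i/∂g_i = α_i − g_i = 0, so g_i* = α_i.
NE contributions = (1.3, 1.4, 4.9); G = 7.6.
W^NE = (Σα)·G − ½Σα_i² = 7.6² − ½·27.66 = 43.93.
Planner sets g_i = Σα_j = 7.6 for every i, so G^SO = 3·7.6 = 22.8.
W^SO = (Σα)·G^SO − ½·3·(Σα)² = (3/2)·7.6² = 86.64.
Deadweight loss = W^SO − W^NE = 42.71.

42.71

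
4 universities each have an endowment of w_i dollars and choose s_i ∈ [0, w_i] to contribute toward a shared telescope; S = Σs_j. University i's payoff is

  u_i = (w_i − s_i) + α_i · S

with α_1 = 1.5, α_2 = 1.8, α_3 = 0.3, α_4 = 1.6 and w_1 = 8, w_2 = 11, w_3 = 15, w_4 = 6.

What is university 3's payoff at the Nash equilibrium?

22.5

∂u_i/∂s_i = α_i − 1, so university i contributes w_i if α_i > 1, else 0.
α_i > 1 for i ∈ {1, 2, 4}; NE contributions (8, 11, 0, 6), S = 25.
u_3 = (15 − 0) + 0.3·25 = 22.5.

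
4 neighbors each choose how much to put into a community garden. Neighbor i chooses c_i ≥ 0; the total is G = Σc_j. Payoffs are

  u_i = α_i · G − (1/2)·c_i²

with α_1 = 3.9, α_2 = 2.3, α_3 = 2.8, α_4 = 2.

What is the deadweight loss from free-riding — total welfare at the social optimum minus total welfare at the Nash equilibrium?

137.17

Neighbor i's FOC: ∂u_i/∂c_i = α_i − c_i = 0, so c_i* = α_i.
NE contributions = (3.9, 2.3, 2.8, 2); G = 11.
W^NE = (Σα)·G − ½Σα_i² = 11² − ½·32.34 = 104.83.
Planner sets c_i = Σα_j = 11 for every i, so G^SO = 4·11 = 44.
W^SO = (Σα)·G^SO − ½·4·(Σα)² = (4/2)·11² = 242.
Deadweight loss = W^SO − W^NE = 137.17.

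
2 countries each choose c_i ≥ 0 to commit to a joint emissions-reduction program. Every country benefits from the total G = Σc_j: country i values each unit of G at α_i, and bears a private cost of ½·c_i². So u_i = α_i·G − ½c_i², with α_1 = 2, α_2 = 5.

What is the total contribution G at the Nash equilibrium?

7

Country i's FOC: ∂u_i/∂c_i = α_i − c_i = 0, so c_i* = α_i.
NE contributions = (2, 5); G = 7.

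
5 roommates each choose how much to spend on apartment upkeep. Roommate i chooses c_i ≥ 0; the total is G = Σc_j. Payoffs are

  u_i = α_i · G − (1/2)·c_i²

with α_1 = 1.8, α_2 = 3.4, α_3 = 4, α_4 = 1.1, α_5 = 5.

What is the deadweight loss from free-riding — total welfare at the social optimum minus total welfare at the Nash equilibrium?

379.64

Roommate i's FOC: ∂u_i/∂c_i = α_i − c_i = 0, so c_i* = α_i.
NE contributions = (1.8, 3.4, 4, 1.1, 5); G = 15.3.
W^NE = (Σα)·G − ½Σα_i² = 15.3² − ½·57.01 = 205.585.
Planner sets c_i = Σα_j = 15.3 for every i, so G^SO = 5·15.3 = 76.5.
W^SO = (Σα)·G^SO − ½·5·(Σα)² = (5/2)·15.3² = 585.225.
Deadweight loss = W^SO − W^NE = 379.64.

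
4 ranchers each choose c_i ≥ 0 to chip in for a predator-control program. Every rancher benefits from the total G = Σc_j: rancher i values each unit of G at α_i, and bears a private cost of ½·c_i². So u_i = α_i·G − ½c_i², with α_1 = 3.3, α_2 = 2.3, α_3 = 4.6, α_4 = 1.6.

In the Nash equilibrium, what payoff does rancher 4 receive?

Rancher i's FOC: ∂u_i/∂c_i = α_i − c_i = 0, so c_i* = α_i.
NE contributions = (3.3, 2.3, 4.6, 1.6); G = 11.8.
u_4 = α_4·G − ½·(c_4)² = 1.6·11.8 − ½·1.6² = 17.6.

17.6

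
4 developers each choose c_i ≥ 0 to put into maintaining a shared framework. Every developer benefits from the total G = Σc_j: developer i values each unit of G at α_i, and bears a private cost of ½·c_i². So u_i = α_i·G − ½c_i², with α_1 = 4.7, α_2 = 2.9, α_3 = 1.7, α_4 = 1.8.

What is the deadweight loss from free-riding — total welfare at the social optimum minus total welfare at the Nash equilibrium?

141.525

Developer i's FOC: ∂u_i/∂c_i = α_i − c_i = 0, so c_i* = α_i.
NE contributions = (4.7, 2.9, 1.7, 1.8); G = 11.1.
W^NE = (Σα)·G − ½Σα_i² = 11.1² − ½·36.63 = 104.895.
Planner sets c_i = Σα_j = 11.1 for every i, so G^SO = 4·11.1 = 44.4.
W^SO = (Σα)·G^SO − ½·4·(Σα)² = (4/2)·11.1² = 246.42.
Deadweight loss = W^SO − W^NE = 141.525.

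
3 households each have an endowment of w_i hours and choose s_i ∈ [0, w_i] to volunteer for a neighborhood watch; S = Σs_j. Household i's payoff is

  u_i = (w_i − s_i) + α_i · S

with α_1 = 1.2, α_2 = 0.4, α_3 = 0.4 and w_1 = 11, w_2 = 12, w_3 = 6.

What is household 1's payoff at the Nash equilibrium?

13.2

∂u_i/∂s_i = α_i − 1, so household i contributes w_i if α_i > 1, else 0.
α_i > 1 for i ∈ {1}; NE contributions (11, 0, 0), S = 11.
u_1 = (11 − 11) + 1.2·11 = 13.2.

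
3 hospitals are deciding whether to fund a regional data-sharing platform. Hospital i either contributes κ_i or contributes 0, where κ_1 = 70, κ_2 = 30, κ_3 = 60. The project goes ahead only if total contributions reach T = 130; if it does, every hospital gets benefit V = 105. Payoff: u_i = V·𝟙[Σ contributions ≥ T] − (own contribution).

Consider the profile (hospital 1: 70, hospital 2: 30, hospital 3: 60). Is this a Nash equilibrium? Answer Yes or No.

No

Total = 160 ≥ 130: provided.
Hospital 1 (pledges 70, payoff 35): dropping to 0 → total 90, payoff 0. No gain.
Hospital 2 (pledges 30, payoff 75): dropping to 0 → total 130, payoff 105. Profitable deviation.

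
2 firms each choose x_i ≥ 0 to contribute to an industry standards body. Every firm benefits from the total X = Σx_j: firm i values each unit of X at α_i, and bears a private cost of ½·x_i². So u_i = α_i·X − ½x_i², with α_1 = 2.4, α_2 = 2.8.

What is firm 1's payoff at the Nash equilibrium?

Firm i's FOC: ∂u_i/∂x_i = α_i − x_i = 0, so x_i* = α_i.
NE contributions = (2.4, 2.8); X = 5.2.
u_1 = α_1·X − ½·(x_1)² = 2.4·5.2 − ½·2.4² = 9.6.

9.6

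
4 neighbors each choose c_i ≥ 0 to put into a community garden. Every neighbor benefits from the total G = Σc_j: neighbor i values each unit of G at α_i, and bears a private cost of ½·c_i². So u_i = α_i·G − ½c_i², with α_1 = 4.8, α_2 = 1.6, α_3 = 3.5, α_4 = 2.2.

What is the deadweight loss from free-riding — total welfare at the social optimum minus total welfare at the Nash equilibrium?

Neighbor i's FOC: ∂u_i/∂c_i = α_i − c_i = 0, so c_i* = α_i.
NE contributions = (4.8, 1.6, 3.5, 2.2); G = 12.1.
W^NE = (Σα)·G − ½Σα_i² = 12.1² − ½·42.69 = 125.065.
Planner sets c_i = Σα_j = 12.1 for every i, so G^SO = 4·12.1 = 48.4.
W^SO = (Σα)·G^SO − ½·4·(Σα)² = (4/2)·12.1² = 292.82.
Deadweight loss = W^SO − W^NE = 167.755.

167.755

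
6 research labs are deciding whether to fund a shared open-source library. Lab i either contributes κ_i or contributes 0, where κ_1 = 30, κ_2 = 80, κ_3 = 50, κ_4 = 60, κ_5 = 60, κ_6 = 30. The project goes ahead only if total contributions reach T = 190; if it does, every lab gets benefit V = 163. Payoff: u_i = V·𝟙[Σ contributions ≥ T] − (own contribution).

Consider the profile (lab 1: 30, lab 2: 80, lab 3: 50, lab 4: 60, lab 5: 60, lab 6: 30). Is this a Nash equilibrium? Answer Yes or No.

Total = 310 ≥ 190: provided.
Lab 1 (pledges 30, payoff 133): dropping to 0 → total 280, payoff 163. Profitable deviation.

No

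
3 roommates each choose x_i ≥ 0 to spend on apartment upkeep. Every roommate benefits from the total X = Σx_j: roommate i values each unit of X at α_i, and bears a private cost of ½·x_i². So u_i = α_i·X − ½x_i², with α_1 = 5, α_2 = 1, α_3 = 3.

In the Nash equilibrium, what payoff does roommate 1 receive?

Roommate i's FOC: ∂u_i/∂x_i = α_i − x_i = 0, so x_i* = α_i.
NE contributions = (5, 1, 3); X = 9.
u_1 = α_1·X − ½·(x_1)² = 5·9 − ½·5² = 32.5.

32.5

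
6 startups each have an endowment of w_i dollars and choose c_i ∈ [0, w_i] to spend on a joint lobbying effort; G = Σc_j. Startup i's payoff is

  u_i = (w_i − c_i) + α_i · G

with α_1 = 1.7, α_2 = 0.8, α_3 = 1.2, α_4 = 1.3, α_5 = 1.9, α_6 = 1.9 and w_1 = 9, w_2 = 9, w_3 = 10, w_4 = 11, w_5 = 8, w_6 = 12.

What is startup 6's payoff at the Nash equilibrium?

95

∂u_i/∂c_i = α_i − 1, so startup i contributes w_i if α_i > 1, else 0.
α_i > 1 for i ∈ {1, 3, 4, 5, 6}; NE contributions (9, 0, 10, 11, 8, 12), G = 50.
u_6 = (12 − 12) + 1.9·50 = 95.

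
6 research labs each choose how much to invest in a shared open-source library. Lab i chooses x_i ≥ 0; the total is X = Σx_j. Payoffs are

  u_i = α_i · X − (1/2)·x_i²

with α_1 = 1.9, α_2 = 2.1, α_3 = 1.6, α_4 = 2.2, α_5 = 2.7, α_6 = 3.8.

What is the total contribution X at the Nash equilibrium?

14.3

Lab i's FOC: ∂u_i/∂x_i = α_i − x_i = 0, so x_i* = α_i.
NE contributions = (1.9, 2.1, 1.6, 2.2, 2.7, 3.8); X = 14.3.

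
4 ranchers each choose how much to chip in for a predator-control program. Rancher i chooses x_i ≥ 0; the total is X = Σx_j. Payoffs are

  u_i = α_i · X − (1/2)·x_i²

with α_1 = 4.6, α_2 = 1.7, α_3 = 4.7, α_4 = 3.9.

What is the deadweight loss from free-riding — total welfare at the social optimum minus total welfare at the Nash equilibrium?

252.685

Rancher i's FOC: ∂u_i/∂x_i = α_i − x_i = 0, so x_i* = α_i.
NE contributions = (4.6, 1.7, 4.7, 3.9); X = 14.9.
W^NE = (Σα)·X − ½Σα_i² = 14.9² − ½·61.35 = 191.335.
Planner sets x_i = Σα_j = 14.9 for every i, so X^SO = 4·14.9 = 59.6.
W^SO = (Σα)·X^SO − ½·4·(Σα)² = (4/2)·14.9² = 444.02.
Deadweight loss = W^SO − W^NE = 252.685.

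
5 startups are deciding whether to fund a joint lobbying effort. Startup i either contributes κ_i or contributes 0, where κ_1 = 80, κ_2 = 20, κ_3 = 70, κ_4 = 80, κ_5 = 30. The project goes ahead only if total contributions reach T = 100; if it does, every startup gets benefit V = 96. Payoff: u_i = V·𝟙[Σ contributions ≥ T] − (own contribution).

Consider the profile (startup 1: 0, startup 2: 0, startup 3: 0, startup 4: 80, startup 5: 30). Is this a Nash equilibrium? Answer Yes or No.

Yes

Total = 110 ≥ 100: provided.
Startup 1 (pledges 0, payoff 96): pledging 80 → total 190, payoff 16. No gain.
Startup 2 (pledges 0, payoff 96): pledging 20 → total 130, payoff 76. No gain.
Startup 3 (pledges 0, payoff 96): pledging 70 → total 180, payoff 26. No gain.
Startup 4 (pledges 80, payoff 16): dropping to 0 → total 30, payoff 0. No gain.
Startup 5 (pledges 30, payoff 66): dropping to 0 → total 80, payoff 0. No gain.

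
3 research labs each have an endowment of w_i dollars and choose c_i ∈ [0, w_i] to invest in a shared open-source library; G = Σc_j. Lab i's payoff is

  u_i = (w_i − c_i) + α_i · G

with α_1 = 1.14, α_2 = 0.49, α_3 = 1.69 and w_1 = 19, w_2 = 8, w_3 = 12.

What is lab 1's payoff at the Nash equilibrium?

35.34

∂u_i/∂c_i = α_i − 1, so lab i contributes w_i if α_i > 1, else 0.
α_i > 1 for i ∈ {1, 3}; NE contributions (19, 0, 12), G = 31.
u_1 = (19 − 19) + 1.14·31 = 35.34.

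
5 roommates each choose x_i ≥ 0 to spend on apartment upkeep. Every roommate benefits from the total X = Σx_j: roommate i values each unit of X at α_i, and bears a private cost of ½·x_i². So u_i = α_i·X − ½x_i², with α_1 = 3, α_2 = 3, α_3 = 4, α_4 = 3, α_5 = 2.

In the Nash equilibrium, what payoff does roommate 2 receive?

Roommate i's FOC: ∂u_i/∂x_i = α_i − x_i = 0, so x_i* = α_i.
NE contributions = (3, 3, 4, 3, 2); X = 15.
u_2 = α_2·X − ½·(x_2)² = 3·15 − ½·3² = 40.5.

40.5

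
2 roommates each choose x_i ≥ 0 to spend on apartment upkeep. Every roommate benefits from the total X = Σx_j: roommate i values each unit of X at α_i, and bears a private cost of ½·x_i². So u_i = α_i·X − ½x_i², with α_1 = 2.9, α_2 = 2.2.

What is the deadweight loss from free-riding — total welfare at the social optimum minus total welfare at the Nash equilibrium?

Roommate i's FOC: ∂u_i/∂x_i = α_i − x_i = 0, so x_i* = α_i.
NE contributions = (2.9, 2.2); X = 5.1.
W^NE = (Σα)·X − ½Σα_i² = 5.1² − ½·13.25 = 19.385.
Planner sets x_i = Σα_j = 5.1 for every i, so X^SO = 2·5.1 = 10.2.
W^SO = (Σα)·X^SO − ½·2·(Σα)² = (2/2)·5.1² = 26.01.
Deadweight loss = W^SO − W^NE = 6.625.

6.625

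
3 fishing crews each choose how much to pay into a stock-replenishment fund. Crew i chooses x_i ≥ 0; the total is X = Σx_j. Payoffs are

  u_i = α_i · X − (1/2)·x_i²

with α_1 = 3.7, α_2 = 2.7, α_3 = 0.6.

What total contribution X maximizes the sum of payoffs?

21

Planner FOC: ∂(Σu_j)/∂x_i = (Σα_j) − x_i = 0, so x_i^SO = Σα_j = 7 for every i; X^SO = 21.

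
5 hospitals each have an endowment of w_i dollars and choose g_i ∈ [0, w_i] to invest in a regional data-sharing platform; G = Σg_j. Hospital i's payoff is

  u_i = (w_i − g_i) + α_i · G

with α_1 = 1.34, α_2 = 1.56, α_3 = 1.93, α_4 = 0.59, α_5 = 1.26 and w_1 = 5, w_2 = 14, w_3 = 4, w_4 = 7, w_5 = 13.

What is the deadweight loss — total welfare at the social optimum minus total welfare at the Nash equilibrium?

∂u_i/∂g_i = α_i − 1, so hospital i contributes w_i if α_i > 1, else 0.
α_i > 1 for i ∈ {1, 2, 3, 5}; NE contributions (5, 14, 4, 0, 13), G = 36.
W^NE = Σw_i − G^NE + (Σα_i)·G^NE = 43 + 5.68·36 = 247.48.
Planner: ∂(Σu_j)/∂g_i = Σα_j − 1 = 5.68 > 0, so everyone contributes w_i; G^SO = 43, W^SO = 43 + 5.68·43 = 287.24.
Deadweight loss = 39.76.

39.76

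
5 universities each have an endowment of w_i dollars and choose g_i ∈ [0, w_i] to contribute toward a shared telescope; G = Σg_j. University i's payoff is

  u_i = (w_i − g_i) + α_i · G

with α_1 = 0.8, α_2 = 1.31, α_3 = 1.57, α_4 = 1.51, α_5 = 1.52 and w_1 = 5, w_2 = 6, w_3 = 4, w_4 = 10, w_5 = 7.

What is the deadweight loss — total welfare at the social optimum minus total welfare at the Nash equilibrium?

∂u_i/∂g_i = α_i − 1, so university i contributes w_i if α_i > 1, else 0.
α_i > 1 for i ∈ {2, 3, 4, 5}; NE contributions (0, 6, 4, 10, 7), G = 27.
W^NE = Σw_i − G^NE + (Σα_i)·G^NE = 32 + 5.71·27 = 186.17.
Planner: ∂(Σu_j)/∂g_i = Σα_j − 1 = 5.71 > 0, so everyone contributes w_i; G^SO = 32, W^SO = 32 + 5.71·32 = 214.72.
Deadweight loss = 28.55.

28.55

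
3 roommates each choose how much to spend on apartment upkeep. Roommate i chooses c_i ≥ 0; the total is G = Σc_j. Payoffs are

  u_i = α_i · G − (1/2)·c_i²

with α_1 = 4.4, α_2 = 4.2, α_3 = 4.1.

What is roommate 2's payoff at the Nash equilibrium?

44.52

Roommate i's FOC: ∂u_i/∂c_i = α_i − c_i = 0, so c_i* = α_i.
NE contributions = (4.4, 4.2, 4.1); G = 12.7.
u_2 = α_2·G − ½·(c_2)² = 4.2·12.7 − ½·4.2² = 44.52.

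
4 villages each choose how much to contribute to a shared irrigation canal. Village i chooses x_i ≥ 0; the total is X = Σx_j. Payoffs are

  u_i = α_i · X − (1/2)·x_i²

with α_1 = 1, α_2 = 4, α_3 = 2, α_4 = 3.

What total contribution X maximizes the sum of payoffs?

Planner FOC: ∂(Σu_j)/∂x_i = (Σα_j) − x_i = 0, so x_i^SO = Σα_j = 10 for every i; X^SO = 40.

40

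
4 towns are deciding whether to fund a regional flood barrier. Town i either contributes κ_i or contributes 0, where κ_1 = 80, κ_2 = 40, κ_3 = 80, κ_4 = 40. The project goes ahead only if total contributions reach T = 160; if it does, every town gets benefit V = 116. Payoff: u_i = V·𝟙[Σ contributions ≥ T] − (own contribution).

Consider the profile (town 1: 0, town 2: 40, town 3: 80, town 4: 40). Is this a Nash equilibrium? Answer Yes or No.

Yes

Total = 160 ≥ 160: provided.
Town 1 (pledges 0, payoff 116): pledging 80 → total 240, payoff 36. No gain.
Town 2 (pledges 40, payoff 76): dropping to 0 → total 120, payoff 0. No gain.
Town 3 (pledges 80, payoff 36): dropping to 0 → total 80, payoff 0. No gain.
Town 4 (pledges 40, payoff 76): dropping to 0 → total 120, payoff 0. No gain.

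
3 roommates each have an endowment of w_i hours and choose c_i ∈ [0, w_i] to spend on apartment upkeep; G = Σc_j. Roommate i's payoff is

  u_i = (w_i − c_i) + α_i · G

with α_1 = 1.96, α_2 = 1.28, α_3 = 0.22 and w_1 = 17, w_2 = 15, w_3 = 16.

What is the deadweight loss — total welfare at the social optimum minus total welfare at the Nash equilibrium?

39.36

∂u_i/∂c_i = α_i − 1, so roommate i contributes w_i if α_i > 1, else 0.
α_i > 1 for i ∈ {1, 2}; NE contributions (17, 15, 0), G = 32.
W^NE = Σw_i − G^NE + (Σα_i)·G^NE = 48 + 2.46·32 = 126.72.
Planner: ∂(Σu_j)/∂c_i = Σα_j − 1 = 2.46 > 0, so everyone contributes w_i; G^SO = 48, W^SO = 48 + 2.46·48 = 166.08.
Deadweight loss = 39.36.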